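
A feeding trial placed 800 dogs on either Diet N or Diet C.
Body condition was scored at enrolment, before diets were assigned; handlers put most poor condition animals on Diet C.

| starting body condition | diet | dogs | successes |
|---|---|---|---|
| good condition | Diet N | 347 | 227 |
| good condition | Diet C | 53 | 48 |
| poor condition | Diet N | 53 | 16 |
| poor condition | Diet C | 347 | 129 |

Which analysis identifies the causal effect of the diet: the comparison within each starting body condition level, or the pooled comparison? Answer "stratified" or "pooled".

stratified

Nothing the diet does changes starting body condition; the imbalance is an allocation artefact. With starting body condition also predicting the outcome, the pooled figure is confounded, and the within-stratum comparison is the causal one.
Within each level — good condition: 65.4% vs 90.6%; poor condition: 30.2% vs 37.2% — Diet C is higher every time.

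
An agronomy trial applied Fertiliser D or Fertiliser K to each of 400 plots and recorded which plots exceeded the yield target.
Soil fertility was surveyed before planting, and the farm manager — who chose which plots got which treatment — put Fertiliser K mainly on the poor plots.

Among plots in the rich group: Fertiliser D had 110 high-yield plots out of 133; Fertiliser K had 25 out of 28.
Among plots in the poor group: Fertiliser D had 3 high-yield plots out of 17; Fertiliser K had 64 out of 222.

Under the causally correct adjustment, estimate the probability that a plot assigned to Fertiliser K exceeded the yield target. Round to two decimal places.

0.53

Within every soil fertility level Fertiliser K has the higher rate, yet pooled Fertiliser D does — Simpson's reversal.
Soil fertility satisfies the back-door criterion: it is not a descendant of the fertiliser, and it blocks the spurious path from fertiliser to outcome. Adjusting for it (i.e., using the within-soil fertility rates) gives the causal effect.
Standardising Fertiliser K to the population soil fertility mix: 0.403·25/28 + 0.598·64/222 = 0.532.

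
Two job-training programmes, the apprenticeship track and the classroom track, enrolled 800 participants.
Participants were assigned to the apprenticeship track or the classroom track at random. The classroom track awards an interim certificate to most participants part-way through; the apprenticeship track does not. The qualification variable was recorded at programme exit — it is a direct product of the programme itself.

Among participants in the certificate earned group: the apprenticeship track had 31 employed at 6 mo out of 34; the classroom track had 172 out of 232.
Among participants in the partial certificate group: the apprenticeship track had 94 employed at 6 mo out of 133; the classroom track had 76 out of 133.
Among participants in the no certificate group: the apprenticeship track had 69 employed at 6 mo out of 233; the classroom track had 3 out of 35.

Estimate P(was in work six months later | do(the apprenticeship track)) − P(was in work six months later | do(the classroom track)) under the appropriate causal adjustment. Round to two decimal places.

-0.14

Qualification attained during the programme is downstream of the programme. One should not condition on a consequence of treatment, so the overall rates are the right comparison.
The causal difference is the pooled difference: 0.485 − 0.627 = -0.142.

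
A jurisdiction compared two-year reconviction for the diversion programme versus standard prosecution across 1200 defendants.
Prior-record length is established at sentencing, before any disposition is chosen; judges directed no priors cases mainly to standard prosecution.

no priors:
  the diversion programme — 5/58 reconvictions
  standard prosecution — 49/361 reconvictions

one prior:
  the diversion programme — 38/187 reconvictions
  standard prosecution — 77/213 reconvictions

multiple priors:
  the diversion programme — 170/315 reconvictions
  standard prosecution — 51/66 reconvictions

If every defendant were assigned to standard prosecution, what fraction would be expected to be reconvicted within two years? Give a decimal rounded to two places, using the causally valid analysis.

0.41

Within every prior-record length level the diversion programme has the lower rate, yet pooled standard prosecution does — Simpson's reversal.
Here prior-record length is a common cause — it drives both which disposition a case falls under and the outcome. The crude comparison mixes populations; the stratum-specific rates are the causally relevant ones.
Standardising standard prosecution to the population prior-record length mix: 0.349·49/361 + 0.333·77/213 + 0.318·51/66 = 0.413.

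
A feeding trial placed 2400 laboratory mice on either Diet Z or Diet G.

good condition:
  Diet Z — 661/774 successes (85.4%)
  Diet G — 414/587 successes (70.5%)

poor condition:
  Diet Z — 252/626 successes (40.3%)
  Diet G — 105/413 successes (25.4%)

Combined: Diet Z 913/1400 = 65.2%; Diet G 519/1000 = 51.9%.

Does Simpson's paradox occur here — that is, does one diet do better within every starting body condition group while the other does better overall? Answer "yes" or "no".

Within each starting body condition level (good condition 85.4% vs 70.5%; poor condition 40.3% vs 25.4%), Diet Z has the higher rate every time. Pooled: 65.2% vs 51.9% — Diet Z has the higher rate overall. They agree.

no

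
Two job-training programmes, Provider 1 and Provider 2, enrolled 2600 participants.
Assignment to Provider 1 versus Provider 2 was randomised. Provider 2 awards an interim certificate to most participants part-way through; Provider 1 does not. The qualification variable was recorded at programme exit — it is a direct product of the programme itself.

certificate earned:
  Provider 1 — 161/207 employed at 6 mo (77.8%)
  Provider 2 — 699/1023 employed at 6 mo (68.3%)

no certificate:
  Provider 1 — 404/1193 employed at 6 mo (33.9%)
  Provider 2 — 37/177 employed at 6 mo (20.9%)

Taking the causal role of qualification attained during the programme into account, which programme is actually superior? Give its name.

Qualification attained during the programme here is a post-treatment variable shaped by the programme; conditioning on it would introduce bias rather than remove it. The overall comparison is the causal one.
Pooled: Provider 1 40.4% vs Provider 2 61.3%; Provider 2 is higher overall.

Provider 2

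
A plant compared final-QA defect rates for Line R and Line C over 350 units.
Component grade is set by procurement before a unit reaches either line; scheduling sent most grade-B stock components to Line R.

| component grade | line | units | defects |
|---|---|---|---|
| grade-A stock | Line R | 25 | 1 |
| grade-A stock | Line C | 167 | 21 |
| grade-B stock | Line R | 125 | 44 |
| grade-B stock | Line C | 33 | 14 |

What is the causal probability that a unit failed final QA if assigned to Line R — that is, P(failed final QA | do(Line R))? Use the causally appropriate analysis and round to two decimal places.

Line R is lower inside every component grade stratum but Line C is lower in aggregate. Whether to stratify depends on how component grade relates to the line.
Component grade differs across lines for reasons unrelated to any effect of the line itself, and it separately predicts the outcome — a classic confounder. We must compare within component grade levels.
Standardising Line R to the population component grade mix: 0.549·1/25 + 0.451·44/125 = 0.181.

0.18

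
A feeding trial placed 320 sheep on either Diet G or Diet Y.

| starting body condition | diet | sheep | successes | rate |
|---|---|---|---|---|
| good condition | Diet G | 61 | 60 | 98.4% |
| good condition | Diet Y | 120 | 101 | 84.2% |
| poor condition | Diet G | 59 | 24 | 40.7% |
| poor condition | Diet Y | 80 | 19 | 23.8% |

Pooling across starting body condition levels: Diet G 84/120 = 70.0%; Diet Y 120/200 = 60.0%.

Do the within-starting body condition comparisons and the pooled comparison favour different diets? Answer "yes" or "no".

Within each starting body condition level (good condition 98.4% vs 84.2%; poor condition 40.7% vs 23.8%), Diet G has the higher rate every time. Pooled: 70.0% vs 60.0% — Diet G has the higher rate overall. They agree.

no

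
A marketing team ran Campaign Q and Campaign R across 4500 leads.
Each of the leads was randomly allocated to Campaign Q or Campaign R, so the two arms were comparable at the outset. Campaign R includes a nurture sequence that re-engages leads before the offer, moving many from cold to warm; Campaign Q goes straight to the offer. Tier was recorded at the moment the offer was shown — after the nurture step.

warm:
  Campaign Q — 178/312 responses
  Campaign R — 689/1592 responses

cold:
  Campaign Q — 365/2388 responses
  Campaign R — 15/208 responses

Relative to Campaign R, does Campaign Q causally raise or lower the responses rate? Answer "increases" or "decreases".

The stratified and pooled comparisons disagree (Campaign Q wins within each engagement tier; Campaign R wins overall), so the answer turns on the causal role of engagement tier.
Stratifying would compare campaigns among leads the campaigns themselves sorted into engagement tier groups — a form of selection on an intermediate. The unconditioned pooled rates give the total causal effect.
Pooled: Campaign Q 20.1% vs Campaign R 39.1%; Campaign R is higher overall.

decreases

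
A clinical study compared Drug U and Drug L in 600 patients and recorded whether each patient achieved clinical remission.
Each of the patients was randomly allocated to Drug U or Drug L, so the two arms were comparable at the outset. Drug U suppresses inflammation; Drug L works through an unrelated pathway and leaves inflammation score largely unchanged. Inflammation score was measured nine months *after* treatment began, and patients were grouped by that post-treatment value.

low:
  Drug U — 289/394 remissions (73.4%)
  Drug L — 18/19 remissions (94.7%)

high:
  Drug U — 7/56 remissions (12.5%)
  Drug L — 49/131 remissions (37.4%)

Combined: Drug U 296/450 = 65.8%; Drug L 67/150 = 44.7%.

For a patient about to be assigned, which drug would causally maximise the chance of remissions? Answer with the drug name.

Drug U

Inflammation score here is a post-treatment variable shaped by the drug; conditioning on it would introduce bias rather than remove it. The overall comparison is the causal one.
Pooled: Drug U 65.8% vs Drug L 44.7%; Drug U is higher overall.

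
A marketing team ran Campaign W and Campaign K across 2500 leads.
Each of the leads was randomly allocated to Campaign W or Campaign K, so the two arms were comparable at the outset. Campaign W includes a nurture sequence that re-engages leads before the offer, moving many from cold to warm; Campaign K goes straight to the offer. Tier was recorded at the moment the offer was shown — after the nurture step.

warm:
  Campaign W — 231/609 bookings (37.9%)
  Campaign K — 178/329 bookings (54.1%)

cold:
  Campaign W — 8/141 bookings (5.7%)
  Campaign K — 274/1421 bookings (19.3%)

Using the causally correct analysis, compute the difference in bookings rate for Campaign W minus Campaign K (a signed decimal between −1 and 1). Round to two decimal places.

Engagement tier is downstream of the campaign. One should not condition on a consequence of treatment, so the overall rates are the right comparison.
The causal difference is the pooled difference: 0.319 − 0.258 = +0.060.

+0.06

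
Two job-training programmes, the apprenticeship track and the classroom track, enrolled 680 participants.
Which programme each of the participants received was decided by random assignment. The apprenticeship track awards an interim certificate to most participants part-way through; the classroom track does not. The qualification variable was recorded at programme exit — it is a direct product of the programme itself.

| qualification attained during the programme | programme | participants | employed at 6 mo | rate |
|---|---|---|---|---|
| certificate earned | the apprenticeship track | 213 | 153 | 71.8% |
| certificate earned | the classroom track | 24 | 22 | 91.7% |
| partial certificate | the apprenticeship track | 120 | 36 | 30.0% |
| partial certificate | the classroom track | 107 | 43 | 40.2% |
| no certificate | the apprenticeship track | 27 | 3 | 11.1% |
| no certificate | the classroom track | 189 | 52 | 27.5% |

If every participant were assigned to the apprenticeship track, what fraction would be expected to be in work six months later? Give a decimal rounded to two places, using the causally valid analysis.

the classroom track is higher inside every qualification attained during the programme stratum but the apprenticeship track is higher in aggregate. Whether to stratify depends on how qualification attained during the programme relates to the programme.
Qualification attained during the programme is downstream of the programme. One should not condition on a consequence of treatment, so the overall rates are the right comparison.
So P(outcome | do(the apprenticeship track)) is just the pooled rate for the apprenticeship track: 192/360 = 0.533.

0.53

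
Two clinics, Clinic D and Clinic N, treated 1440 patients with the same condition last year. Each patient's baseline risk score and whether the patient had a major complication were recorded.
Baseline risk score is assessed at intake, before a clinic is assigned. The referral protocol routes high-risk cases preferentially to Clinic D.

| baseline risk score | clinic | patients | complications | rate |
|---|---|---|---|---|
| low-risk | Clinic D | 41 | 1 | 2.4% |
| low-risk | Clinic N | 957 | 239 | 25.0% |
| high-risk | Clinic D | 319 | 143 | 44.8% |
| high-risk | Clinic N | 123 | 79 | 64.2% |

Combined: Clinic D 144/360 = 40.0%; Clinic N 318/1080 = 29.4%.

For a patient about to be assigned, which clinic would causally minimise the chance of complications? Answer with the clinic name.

Baseline risk score differs across clinics for reasons unrelated to any effect of the clinic itself, and it separately predicts the outcome — a classic confounder. We must compare within baseline risk score levels.
Within each level — low-risk: 2.4% vs 25.0%; high-risk: 44.8% vs 64.2% — Clinic D is lower every time.

Clinic D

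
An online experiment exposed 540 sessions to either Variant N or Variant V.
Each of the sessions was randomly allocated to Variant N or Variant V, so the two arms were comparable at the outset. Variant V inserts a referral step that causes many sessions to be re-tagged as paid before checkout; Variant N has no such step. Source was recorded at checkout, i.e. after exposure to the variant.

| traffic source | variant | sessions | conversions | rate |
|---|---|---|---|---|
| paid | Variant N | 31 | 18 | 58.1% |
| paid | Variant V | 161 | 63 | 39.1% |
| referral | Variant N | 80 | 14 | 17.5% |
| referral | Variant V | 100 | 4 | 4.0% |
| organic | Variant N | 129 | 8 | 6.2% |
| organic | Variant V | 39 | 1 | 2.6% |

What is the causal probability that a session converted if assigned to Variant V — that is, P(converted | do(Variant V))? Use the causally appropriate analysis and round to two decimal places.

0.23

Within every traffic source level Variant N has the higher rate, yet pooled Variant V does — Simpson's reversal.
Stratifying would compare variants among sessions the variants themselves sorted into traffic source groups — a form of selection on an intermediate. The unconditioned pooled rates give the total causal effect.
So P(outcome | do(Variant V)) is just the pooled rate for Variant V: 68/300 = 0.227.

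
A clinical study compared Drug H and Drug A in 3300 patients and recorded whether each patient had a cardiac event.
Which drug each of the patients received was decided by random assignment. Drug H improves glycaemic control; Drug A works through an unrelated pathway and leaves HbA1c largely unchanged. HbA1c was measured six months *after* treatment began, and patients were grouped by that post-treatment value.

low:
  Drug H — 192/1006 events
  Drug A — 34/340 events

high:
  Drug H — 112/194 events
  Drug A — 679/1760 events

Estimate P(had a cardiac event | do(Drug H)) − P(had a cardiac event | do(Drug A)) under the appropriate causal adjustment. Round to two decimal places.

-0.09

HbA1c is recorded after the drug and is itself shifted by it — it sits on the causal path from drug to outcome. Conditioning on a mediator would strip out part of the effect we want; the pooled comparison gives the total causal effect.
The causal difference is the pooled difference: 0.253 − 0.340 = -0.086.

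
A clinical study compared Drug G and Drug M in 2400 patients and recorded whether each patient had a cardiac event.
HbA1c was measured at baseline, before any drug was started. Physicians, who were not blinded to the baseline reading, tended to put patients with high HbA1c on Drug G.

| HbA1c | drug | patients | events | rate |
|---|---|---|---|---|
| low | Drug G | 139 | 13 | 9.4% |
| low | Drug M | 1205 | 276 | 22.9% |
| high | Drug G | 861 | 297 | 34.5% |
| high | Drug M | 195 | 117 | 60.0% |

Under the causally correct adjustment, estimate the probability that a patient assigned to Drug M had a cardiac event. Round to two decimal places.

0.39

The HbA1c-specific comparison favours Drug G throughout, but the pooled figures favour Drug M. The question is whether to condition on HbA1c.
Nothing the drug does changes HbA1c; the imbalance is an allocation artefact. With HbA1c also predicting the outcome, the pooled figure is confounded, and the within-stratum comparison is the causal one.
Standardising Drug M to the population HbA1c mix: 0.560·276/1205 + 0.440·117/195 = 0.392.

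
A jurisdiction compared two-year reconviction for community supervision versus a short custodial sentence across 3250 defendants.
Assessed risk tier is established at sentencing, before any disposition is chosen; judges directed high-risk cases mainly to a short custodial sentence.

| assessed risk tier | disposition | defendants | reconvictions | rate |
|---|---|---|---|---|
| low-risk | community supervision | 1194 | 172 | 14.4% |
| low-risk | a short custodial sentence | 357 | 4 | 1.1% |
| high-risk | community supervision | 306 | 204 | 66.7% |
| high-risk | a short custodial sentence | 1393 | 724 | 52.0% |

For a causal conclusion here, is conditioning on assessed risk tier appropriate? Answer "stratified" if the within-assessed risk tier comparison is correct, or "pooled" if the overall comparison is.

stratified

a short custodial sentence is lower inside every assessed risk tier stratum but community supervision is lower in aggregate. Whether to stratify depends on how assessed risk tier relates to the disposition.
Assessed risk tier satisfies the back-door criterion: it is not a descendant of the disposition, and it blocks the spurious path from disposition to outcome. Adjusting for it (i.e., using the within-assessed risk tier rates) gives the causal effect.
Within each level — low-risk: 14.4% vs 1.1%; high-risk: 66.7% vs 52.0% — a short custodial sentence is lower every time.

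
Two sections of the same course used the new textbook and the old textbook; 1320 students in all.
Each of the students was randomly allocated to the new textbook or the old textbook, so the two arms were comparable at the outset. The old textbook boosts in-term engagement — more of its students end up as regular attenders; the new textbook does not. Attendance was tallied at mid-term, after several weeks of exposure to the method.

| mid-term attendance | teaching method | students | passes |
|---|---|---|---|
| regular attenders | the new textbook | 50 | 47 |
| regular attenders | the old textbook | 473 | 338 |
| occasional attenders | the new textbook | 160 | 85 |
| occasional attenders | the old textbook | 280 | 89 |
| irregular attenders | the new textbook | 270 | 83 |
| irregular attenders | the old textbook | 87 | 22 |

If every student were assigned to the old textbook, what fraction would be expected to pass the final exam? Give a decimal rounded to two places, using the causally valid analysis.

0.53

Within every mid-term attendance level the new textbook has the higher rate, yet pooled the old textbook does — Simpson's reversal.
Mid-term attendance is downstream of the teaching method. One should not condition on a consequence of treatment, so the overall rates are the right comparison.
So P(outcome | do(the old textbook)) is just the pooled rate for the old textbook: 449/840 = 0.535.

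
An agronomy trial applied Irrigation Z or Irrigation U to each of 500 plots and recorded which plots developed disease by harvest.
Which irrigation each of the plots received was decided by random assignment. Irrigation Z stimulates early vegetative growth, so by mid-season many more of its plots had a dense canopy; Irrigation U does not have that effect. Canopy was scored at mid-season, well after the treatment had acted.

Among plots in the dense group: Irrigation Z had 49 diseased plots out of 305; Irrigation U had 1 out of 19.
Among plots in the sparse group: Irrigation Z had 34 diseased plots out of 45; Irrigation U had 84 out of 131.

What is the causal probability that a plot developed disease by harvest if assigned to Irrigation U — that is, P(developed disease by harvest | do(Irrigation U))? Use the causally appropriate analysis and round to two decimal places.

Within every mid-season canopy level Irrigation U has the lower rate, yet pooled Irrigation Z does — Simpson's reversal.
Mid-season canopy is recorded after the irrigation and is itself shifted by it — it sits on the causal path from irrigation to outcome. Conditioning on a mediator would strip out part of the effect we want; the pooled comparison gives the total causal effect.
So P(outcome | do(Irrigation U)) is just the pooled rate for Irrigation U: 85/150 = 0.567.

0.57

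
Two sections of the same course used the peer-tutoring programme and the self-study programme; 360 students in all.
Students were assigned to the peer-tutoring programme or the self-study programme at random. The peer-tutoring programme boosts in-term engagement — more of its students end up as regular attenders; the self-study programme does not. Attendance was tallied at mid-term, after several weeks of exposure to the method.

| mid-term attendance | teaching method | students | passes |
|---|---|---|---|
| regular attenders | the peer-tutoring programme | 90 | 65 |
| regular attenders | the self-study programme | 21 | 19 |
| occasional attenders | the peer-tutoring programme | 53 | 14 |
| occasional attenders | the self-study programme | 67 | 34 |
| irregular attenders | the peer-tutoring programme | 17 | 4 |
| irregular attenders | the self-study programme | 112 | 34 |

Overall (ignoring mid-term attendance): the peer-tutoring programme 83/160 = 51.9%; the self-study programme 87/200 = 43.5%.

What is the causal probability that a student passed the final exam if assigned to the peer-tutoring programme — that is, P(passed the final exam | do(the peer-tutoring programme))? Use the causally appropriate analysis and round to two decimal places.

0.52

Because the teaching method influences mid-term attendance, mid-term attendance is a post-treatment mediator, not a confounder. Stratifying on it would bias the estimate; the causal effect is the crude pooled difference.
So P(outcome | do(the peer-tutoring programme)) is just the pooled rate for the peer-tutoring programme: 83/160 = 0.519.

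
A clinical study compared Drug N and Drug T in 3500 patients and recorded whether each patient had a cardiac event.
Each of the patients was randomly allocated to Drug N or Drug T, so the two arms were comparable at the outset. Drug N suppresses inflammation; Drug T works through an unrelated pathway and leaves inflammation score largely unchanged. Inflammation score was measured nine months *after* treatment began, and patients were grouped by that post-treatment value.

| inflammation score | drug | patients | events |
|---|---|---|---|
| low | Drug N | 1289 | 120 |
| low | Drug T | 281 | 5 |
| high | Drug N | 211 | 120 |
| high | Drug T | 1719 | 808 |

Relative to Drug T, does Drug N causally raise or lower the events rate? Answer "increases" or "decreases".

The stratified and pooled comparisons disagree (Drug T wins within each inflammation score; Drug N wins overall), so the answer turns on the causal role of inflammation score.
Stratifying would compare drugs among patients the drugs themselves sorted into inflammation score groups — a form of selection on an intermediate. The unconditioned pooled rates give the total causal effect.
Pooled: Drug N 16.0% vs Drug T 40.6%; Drug N is lower overall.

decreases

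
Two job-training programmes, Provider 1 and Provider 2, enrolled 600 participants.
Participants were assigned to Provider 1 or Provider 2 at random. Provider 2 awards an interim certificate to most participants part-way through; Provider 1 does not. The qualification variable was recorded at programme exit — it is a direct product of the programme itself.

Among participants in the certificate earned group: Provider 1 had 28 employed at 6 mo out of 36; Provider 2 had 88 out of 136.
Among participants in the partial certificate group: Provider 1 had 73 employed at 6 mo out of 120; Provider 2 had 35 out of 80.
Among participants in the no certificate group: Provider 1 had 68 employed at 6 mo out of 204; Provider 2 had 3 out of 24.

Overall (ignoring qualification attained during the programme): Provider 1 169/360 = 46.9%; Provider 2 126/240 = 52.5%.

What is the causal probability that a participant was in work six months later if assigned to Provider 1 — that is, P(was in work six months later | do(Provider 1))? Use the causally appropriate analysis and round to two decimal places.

Qualification attained during the programme lies on the pathway programme → qualification attained during the programme → outcome, so adjusting for it blocks the indirect effect. For the total causal effect of programme, use the unadjusted pooled rates.
So P(outcome | do(Provider 1)) is just the pooled rate for Provider 1: 169/360 = 0.469.

0.47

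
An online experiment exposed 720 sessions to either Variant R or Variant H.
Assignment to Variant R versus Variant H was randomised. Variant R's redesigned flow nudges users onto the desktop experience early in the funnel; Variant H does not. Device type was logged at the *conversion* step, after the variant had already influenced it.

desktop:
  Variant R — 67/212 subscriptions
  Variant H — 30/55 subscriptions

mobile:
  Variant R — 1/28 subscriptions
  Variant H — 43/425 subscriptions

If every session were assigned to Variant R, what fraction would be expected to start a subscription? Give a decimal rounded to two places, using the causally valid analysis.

0.28

The stratified and pooled comparisons disagree (Variant H wins within each device type; Variant R wins overall), so the answer turns on the causal role of device type.
Device type lies on the pathway variant → device type → outcome, so adjusting for it blocks the indirect effect. For the total causal effect of variant, use the unadjusted pooled rates.
So P(outcome | do(Variant R)) is just the pooled rate for Variant R: 68/240 = 0.283.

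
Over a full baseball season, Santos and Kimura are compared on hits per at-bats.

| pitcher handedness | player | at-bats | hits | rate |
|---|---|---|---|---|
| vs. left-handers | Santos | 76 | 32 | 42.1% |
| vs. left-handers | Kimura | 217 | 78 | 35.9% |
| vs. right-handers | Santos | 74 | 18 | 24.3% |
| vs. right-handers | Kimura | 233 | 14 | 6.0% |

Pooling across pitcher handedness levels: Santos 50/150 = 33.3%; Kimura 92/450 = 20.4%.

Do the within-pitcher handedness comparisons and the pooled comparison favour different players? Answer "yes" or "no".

no

Within each pitcher handedness level (vs. left-handers 42.1% vs 35.9%; vs. right-handers 24.3% vs 6.0%), Santos has the higher rate every time. Pooled: 33.3% vs 20.4% — Santos has the higher rate overall. They agree.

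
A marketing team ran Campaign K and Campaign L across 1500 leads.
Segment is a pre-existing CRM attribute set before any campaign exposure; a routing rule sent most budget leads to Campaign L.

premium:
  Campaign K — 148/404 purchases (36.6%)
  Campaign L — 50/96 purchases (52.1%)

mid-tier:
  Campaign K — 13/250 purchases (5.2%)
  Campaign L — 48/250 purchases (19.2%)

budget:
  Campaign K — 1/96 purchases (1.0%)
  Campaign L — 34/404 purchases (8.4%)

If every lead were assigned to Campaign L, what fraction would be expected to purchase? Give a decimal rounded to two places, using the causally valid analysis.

0.27

The imbalance in customer segment arose from how leads were allocated, not from anything the campaign did; and customer segment independently affects the outcome. The pooled gap is confounded — condition on customer segment.
Standardising Campaign L to the population customer segment mix: 0.333·50/96 + 0.333·48/250 + 0.333·34/404 = 0.266.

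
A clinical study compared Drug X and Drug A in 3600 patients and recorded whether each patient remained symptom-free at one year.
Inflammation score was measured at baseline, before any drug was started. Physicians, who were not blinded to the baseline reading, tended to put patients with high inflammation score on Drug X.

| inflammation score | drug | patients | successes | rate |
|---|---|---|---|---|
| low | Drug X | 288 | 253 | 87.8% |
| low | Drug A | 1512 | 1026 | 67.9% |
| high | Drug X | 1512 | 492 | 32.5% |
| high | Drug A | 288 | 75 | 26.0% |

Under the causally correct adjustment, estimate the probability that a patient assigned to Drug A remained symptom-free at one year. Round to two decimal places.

0.47

Inflammation score differs across drugs for reasons unrelated to any effect of the drug itself, and it separately predicts the outcome — a classic confounder. We must compare within inflammation score levels.
Standardising Drug A to the population inflammation score mix: 0.500·1026/1512 + 0.500·75/288 = 0.469.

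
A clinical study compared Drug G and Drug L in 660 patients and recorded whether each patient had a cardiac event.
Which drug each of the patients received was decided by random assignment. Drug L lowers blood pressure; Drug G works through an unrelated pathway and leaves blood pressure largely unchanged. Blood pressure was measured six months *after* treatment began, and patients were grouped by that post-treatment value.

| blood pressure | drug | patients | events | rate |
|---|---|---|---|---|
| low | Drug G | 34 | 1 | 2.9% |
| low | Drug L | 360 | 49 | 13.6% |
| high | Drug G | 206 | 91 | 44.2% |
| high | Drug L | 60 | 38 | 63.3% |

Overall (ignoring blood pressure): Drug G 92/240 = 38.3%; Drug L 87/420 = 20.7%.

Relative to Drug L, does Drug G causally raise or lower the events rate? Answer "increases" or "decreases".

Stratifying would compare drugs among patients the drugs themselves sorted into blood pressure groups — a form of selection on an intermediate. The unconditioned pooled rates give the total causal effect.
Pooled: Drug G 38.3% vs Drug L 20.7%; Drug L is lower overall.

increases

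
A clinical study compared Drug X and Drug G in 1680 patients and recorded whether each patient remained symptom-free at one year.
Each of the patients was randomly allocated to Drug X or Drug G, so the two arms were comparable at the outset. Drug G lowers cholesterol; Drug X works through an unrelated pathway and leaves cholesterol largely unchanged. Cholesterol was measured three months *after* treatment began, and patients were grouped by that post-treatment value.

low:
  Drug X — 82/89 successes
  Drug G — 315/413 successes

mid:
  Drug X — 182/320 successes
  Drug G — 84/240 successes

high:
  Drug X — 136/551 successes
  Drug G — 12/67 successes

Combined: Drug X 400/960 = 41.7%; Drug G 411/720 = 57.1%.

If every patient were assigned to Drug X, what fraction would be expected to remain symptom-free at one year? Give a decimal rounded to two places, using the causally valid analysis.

Cholesterol is downstream of the drug. One should not condition on a consequence of treatment, so the overall rates are the right comparison.
So P(outcome | do(Drug X)) is just the pooled rate for Drug X: 400/960 = 0.417.

0.42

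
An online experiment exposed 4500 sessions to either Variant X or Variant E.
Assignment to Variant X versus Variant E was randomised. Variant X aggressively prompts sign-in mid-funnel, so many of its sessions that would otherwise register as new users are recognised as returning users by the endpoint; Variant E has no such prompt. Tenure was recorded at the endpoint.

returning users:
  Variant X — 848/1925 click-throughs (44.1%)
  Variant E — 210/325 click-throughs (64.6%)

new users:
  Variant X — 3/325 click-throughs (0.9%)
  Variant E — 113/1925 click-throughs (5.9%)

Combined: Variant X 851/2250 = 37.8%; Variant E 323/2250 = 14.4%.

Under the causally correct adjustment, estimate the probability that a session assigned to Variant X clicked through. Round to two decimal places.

0.38

User tenure is downstream of the variant. One should not condition on a consequence of treatment, so the overall rates are the right comparison.
So P(outcome | do(Variant X)) is just the pooled rate for Variant X: 851/2250 = 0.378.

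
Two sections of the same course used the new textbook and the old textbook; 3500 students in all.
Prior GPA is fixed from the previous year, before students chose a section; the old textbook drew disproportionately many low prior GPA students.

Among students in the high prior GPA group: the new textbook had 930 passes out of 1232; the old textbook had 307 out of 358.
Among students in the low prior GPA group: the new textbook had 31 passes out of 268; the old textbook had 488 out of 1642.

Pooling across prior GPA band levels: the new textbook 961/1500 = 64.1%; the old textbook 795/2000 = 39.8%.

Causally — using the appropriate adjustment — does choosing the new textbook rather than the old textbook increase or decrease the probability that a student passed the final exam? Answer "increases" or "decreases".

The prior GPA band-specific comparison favours the old textbook throughout, but the pooled figures favour the new textbook. The question is whether to condition on prior GPA band.
Prior GPA band differs across teaching methods for reasons unrelated to any effect of the teaching method itself, and it separately predicts the outcome — a classic confounder. We must compare within prior GPA band levels.
Within each level — high prior GPA: 75.5% vs 85.8%; low prior GPA: 11.6% vs 29.7% — the old textbook is higher every time.

decreases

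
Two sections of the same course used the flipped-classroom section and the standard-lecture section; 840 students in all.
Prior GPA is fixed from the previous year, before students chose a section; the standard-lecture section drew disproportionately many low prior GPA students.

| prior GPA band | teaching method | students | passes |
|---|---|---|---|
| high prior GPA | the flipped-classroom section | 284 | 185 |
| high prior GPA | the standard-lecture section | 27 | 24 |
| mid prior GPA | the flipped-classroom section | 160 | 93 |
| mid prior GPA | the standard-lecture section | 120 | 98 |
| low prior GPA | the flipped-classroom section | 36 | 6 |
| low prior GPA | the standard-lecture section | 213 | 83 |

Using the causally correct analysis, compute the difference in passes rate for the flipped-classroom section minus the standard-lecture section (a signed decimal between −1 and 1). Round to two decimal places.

-0.23

Since prior GPA band is a pre-existing factor (not a product of the teaching method) and it affects the outcome on its own, it is a confounder. The stratified rates, not the pooled rate, identify the causal effect.
Adjusting over the population distribution of prior GPA band: 0.370·(0.651−0.889) + 0.333·(0.581−0.817) + 0.296·(0.167−0.390) = -0.233.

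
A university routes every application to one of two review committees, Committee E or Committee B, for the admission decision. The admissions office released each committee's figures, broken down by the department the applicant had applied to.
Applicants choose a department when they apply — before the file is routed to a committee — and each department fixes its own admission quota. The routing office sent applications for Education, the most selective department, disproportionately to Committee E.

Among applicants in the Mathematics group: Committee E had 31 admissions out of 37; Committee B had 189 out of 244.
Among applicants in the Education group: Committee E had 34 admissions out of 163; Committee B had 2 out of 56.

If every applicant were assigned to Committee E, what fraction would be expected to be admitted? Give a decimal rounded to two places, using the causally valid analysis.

0.56

Department satisfies the back-door criterion: it is not a descendant of the review committee, and it blocks the spurious path from review committee to outcome. Adjusting for it (i.e., using the within-department rates) gives the causal effect.
Standardising Committee E to the population department mix: 0.562·31/37 + 0.438·34/163 = 0.562.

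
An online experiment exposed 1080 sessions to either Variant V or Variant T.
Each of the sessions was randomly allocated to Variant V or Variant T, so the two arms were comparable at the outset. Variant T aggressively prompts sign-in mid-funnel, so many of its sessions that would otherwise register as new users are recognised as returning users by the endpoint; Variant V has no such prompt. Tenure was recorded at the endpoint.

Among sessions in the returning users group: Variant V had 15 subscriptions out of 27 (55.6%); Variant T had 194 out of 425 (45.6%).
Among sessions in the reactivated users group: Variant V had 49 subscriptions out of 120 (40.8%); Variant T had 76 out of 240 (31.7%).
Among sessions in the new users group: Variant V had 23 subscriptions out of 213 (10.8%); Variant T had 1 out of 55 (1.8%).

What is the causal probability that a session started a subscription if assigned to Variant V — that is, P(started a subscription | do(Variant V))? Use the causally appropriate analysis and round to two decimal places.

Because the variant influences user tenure, user tenure is a post-treatment mediator, not a confounder. Stratifying on it would bias the estimate; the causal effect is the crude pooled difference.
So P(outcome | do(Variant V)) is just the pooled rate for Variant V: 87/360 = 0.242.

0.24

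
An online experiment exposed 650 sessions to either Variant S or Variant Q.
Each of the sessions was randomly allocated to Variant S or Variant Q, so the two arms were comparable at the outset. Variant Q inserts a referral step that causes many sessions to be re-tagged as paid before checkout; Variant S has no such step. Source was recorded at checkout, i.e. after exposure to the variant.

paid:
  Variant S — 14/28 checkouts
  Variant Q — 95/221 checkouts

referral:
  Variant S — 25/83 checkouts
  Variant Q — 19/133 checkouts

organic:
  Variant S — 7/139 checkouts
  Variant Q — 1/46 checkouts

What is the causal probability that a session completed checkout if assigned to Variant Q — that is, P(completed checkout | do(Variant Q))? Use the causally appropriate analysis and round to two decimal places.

0.29

Traffic source is recorded after the variant and is itself shifted by it — it sits on the causal path from variant to outcome. Conditioning on a mediator would strip out part of the effect we want; the pooled comparison gives the total causal effect.
So P(outcome | do(Variant Q)) is just the pooled rate for Variant Q: 115/400 = 0.287.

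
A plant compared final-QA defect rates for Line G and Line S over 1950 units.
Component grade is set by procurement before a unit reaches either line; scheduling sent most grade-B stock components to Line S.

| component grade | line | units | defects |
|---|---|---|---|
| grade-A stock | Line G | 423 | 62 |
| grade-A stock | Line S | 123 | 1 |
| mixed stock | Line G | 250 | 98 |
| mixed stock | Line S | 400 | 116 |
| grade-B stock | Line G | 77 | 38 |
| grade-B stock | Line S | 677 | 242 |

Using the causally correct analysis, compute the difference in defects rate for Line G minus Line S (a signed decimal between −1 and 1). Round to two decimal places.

+0.13

Since component grade is a pre-existing factor (not a product of the line) and it affects the outcome on its own, it is a confounder. The stratified rates, not the pooled rate, identify the causal effect.
Adjusting over the population distribution of component grade: 0.280·(0.147−0.008) + 0.333·(0.392−0.290) + 0.387·(0.494−0.357) = +0.125.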